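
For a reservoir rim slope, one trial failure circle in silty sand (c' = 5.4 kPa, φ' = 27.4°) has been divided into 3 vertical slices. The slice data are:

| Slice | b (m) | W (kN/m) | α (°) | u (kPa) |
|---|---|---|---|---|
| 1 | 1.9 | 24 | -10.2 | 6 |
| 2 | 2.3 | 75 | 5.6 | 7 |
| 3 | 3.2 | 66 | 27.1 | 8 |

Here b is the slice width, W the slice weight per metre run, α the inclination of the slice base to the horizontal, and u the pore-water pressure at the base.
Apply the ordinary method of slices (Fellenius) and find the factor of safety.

Ordinary method of slices: FS = Σ[c'·Δl_i + (W_i cosα_i − u_i·Δl_i)·tanφ'] / Σ W_i sinα_i, with Δl_i = b_i / cosα_i.
Slice 1: Δl = 1.9/cos(-10.2°) = 1.931 m; N'_1 = 24·cos(-10.2°) − 6·1.931 = 12.0; c'Δl = 10.42; W sinα = -4.3
Slice 2: Δl = 2.3/cos5.6° = 2.311 m; N'_2 = 75·cos5.6° − 7·2.311 = 58.5; c'Δl = 12.48; W sinα = 7.3
Slice 3: Δl = 3.2/cos27.1° = 3.595 m; N'_3 = 66·cos27.1° − 8·3.595 = 30.0; c'Δl = 19.41; W sinα = 30.1
Σc'Δl = 42.3 kN/m; ΣN' = 100.5 kN/m; ΣW sinα = 33.1 kN/m
Resisting = 42.3 + 100.5·tan27.4° = 42.3 + 52.1 = 94.4 kN/m
FS = 94.4 / 33.1 = 2.849

FS = 2.85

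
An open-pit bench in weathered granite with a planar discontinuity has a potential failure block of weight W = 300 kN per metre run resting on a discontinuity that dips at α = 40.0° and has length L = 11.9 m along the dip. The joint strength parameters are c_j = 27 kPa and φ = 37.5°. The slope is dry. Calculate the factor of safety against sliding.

Resolving the block weight along and normal to the plane and applying the Mohr–Coulomb strength on the joint:
N' = W cosα = 300·cos40.0° = 229.8 kN/m
Driving force T = W sinα = 300·sin40.0° = 192.8 kN/m
Resisting force R = c_j·L + N'·tanφ = 27·11.9 + 229.8·tan37.5° = 321.3 + 176.3 = 497.6 kN/m
FS = R / T = 497.6 / 192.8 = 2.581

FS = 2.58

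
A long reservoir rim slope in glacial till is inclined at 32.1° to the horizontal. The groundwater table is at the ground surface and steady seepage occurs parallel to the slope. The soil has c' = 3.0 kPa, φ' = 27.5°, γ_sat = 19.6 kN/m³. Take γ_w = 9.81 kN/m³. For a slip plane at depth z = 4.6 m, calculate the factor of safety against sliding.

With seepage parallel to the slope and the water table at the surface, the effective normal stress on the slip plane uses the buoyant unit weight γ' = γ_sat − γ_w while the driving shear stress uses γ_sat:
FS = [c' + γ' z cos²β tanφ'] / [γ_sat z sinβ cosβ]
γ' = 19.6 − 9.81 = 9.79 kN/m³
Numerator = 3.0 + 9.79·4.6·cos²32.1°·tan27.5° = 3.0 + 9.79·4.6·0.7176·0.5206 = 19.823 kPa
Denominator = 19.6·4.6·sin32.1°·cos32.1° = 19.6·4.6·0.5314·0.8471 = 40.586 kPa
FS = 19.823 / 40.586 = 0.488

FS = 0.49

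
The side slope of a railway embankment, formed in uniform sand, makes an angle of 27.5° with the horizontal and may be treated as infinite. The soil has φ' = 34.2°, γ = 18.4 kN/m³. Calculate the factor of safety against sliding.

For a dry cohesionless infinite slope the factor of safety is FS = tanφ' / tanβ.
FS = tan34.2° / tan27.5° = 0.6796 / 0.5206 = 1.305

FS = 1.31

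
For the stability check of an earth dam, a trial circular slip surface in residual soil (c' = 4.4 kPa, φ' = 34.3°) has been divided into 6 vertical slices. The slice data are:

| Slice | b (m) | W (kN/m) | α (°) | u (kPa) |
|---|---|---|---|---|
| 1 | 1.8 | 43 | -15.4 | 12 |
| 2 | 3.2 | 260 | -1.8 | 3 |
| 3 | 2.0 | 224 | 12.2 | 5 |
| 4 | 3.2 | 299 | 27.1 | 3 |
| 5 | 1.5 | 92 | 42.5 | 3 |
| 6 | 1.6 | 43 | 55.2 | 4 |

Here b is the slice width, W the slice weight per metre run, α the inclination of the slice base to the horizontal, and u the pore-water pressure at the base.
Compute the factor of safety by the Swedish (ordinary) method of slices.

FS = 2.37

Ordinary method of slices: FS = Σ[c'·Δl_i + (W_i cosα_i − u_i·Δl_i)·tanφ'] / Σ W_i sinα_i, with Δl_i = b_i / cosα_i.
Slice 1: Δl = 1.8/cos(-15.4°) = 1.867 m; N'_1 = 43·cos(-15.4°) − 12·1.867 = 19.1; c'Δl = 8.21; W sinα = -11.4
Slice 2: Δl = 3.2/cos(-1.8°) = 3.202 m; N'_2 = 260·cos(-1.8°) − 3·3.202 = 250.3; c'Δl = 14.09; W sinα = -8.2
Slice 3: Δl = 2.0/cos12.2° = 2.046 m; N'_3 = 224·cos12.2° − 5·2.046 = 208.7; c'Δl = 9.00; W sinα = 47.3
Slice 4: Δl = 3.2/cos27.1° = 3.595 m; N'_4 = 299·cos27.1° − 3·3.595 = 255.4; c'Δl = 15.82; W sinα = 136.2
Slice 5: Δl = 1.5/cos42.5° = 2.035 m; N'_5 = 92·cos42.5° − 3·2.035 = 61.7; c'Δl = 8.95; W sinα = 62.2
Slice 6: Δl = 1.6/cos55.2° = 2.804 m; N'_6 = 43·cos55.2° − 4·2.804 = 13.3; c'Δl = 12.34; W sinα = 35.3
Σc'Δl = 68.4 kN/m; ΣN' = 808.5 kN/m; ΣW sinα = 261.4 kN/m
Resisting = 68.4 + 808.5·tan34.3° = 68.4 + 551.5 = 619.9 kN/m
FS = 619.9 / 261.4 = 2.371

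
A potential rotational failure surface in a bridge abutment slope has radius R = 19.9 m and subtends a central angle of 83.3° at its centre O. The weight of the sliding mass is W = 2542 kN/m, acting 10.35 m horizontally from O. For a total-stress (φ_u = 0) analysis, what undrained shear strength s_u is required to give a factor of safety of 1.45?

s_u = 66.3 kPa

FS = s_u·L_a·R / (W·d), so s_u = FS·W·d / (L_a·R).
Arc length L_a = R·θ = 19.9·(83.3°·π/180) = 19.9·1.4539 = 28.93 m
s_u = 1.45·2542·10.35 / (28.93·19.9) = 38149.1 / 575.74 = 66.26 kPa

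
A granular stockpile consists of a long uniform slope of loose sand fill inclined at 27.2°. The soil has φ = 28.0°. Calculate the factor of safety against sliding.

For a dry cohesionless infinite slope the factor of safety is FS = tanφ / tanβ.
FS = tan28.0° / tan27.2° = 0.5317 / 0.5139 = 1.035

FS = 1.03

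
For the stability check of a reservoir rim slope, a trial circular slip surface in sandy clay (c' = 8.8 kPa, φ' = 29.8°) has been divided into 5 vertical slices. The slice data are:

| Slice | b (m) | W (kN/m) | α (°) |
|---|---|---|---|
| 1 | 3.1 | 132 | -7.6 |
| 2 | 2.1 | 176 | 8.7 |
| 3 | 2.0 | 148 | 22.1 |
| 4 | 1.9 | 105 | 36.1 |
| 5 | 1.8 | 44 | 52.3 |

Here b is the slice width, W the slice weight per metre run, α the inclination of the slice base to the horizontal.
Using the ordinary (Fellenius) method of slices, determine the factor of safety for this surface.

Ordinary method of slices: FS = Σ[c'·Δl_i + (W_i cosα_i)·tanφ'] / Σ W_i sinα_i, with Δl_i = b_i / cosα_i.
Slice 1: Δl = 3.1/cos(-7.6°) = 3.127 m; N'_1 = 132·cos(-7.6°) = 130.8; c'Δl = 27.52; W sinα = -17.5
Slice 2: Δl = 2.1/cos8.7° = 2.124 m; N'_2 = 176·cos8.7° = 174.0; c'Δl = 18.70; W sinα = 26.6
Slice 3: Δl = 2.0/cos22.1° = 2.159 m; N'_3 = 148·cos22.1° = 137.1; c'Δl = 19.00; W sinα = 55.7
Slice 4: Δl = 1.9/cos36.1° = 2.352 m; N'_4 = 105·cos36.1° = 84.8; c'Δl = 20.69; W sinα = 61.9
Slice 5: Δl = 1.8/cos52.3° = 2.943 m; N'_5 = 44·cos52.3° = 26.9; c'Δl = 25.90; W sinα = 34.8
Σc'Δl = 111.8 kN/m; ΣN' = 553.7 kN/m; ΣW sinα = 161.5 kN/m
Resisting = 111.8 + 553.7·tan29.8° = 111.8 + 317.1 = 428.9 kN/m
FS = 428.9 / 161.5 = 2.655

FS = 2.66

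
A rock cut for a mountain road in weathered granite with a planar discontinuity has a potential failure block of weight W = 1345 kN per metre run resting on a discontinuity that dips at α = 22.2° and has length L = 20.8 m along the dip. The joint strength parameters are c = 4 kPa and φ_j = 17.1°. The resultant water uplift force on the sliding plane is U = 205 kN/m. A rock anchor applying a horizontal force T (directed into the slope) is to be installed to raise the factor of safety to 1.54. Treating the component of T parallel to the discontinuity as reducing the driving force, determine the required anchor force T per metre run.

Resolving forces along and normal to the sliding plane, with the horizontal anchor force T adding T·sinα to the effective normal force and T·cosα acting up the plane against the driving force:
FS = [cL + (W cosα − U + T sinα) tanφ_j] / [W sinα − T cosα]
Without the anchor: N' = 1040.3 kN/m, driving T_d = 508.2 kN/m, resisting R = 4·20.8 + 1040.3·tan17.1° = 403.2 kN/m, FS = 0.79.
Setting FS = 1.54 and solving for T:
1.54·(508.2 − T cos22.2°) = 403.2 + T sin22.2°·tan17.1°
T·(sin22.2°·tan17.1° + 1.54·cos22.2°) = 1.54·508.2 − 403.2
T·(0.3778·0.3076 + 1.54·0.9259) = 782.6 − 403.2 = 379.4
T·1.5421 = 379.4
T = 246.0 kN/m

T = 246 kN/m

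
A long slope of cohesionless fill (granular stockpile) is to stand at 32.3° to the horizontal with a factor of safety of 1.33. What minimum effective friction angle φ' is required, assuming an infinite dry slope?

φ' = 40.1°

FS = tanφ'/tanβ ⇒ tanφ' = FS · tanβ = 1.33 · tan32.3° = 0.8408
φ' = arctan(0.8408) = 40.06°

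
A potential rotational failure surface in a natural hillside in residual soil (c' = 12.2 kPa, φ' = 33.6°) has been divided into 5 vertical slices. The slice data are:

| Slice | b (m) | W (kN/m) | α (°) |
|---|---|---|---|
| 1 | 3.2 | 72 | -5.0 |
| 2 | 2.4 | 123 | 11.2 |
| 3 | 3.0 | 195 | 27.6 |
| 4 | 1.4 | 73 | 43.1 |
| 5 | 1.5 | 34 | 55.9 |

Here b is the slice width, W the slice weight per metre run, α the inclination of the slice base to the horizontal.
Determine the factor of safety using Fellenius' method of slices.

Ordinary method of slices: FS = Σ[c'·Δl_i + (W_i cosα_i)·tanφ'] / Σ W_i sinα_i, with Δl_i = b_i / cosα_i.
Slice 1: Δl = 3.2/cos(-5.0°) = 3.212 m; N'_1 = 72·cos(-5.0°) = 71.7; c'Δl = 39.19; W sinα = -6.3
Slice 2: Δl = 2.4/cos11.2° = 2.447 m; N'_2 = 123·cos11.2° = 120.7; c'Δl = 29.85; W sinα = 23.9
Slice 3: Δl = 3.0/cos27.6° = 3.385 m; N'_3 = 195·cos27.6° = 172.8; c'Δl = 41.30; W sinα = 90.3
Slice 4: Δl = 1.4/cos43.1° = 1.917 m; N'_4 = 73·cos43.1° = 53.3; c'Δl = 23.39; W sinα = 49.9
Slice 5: Δl = 1.5/cos55.9° = 2.676 m; N'_5 = 34·cos55.9° = 19.1; c'Δl = 32.64; W sinα = 28.2
Σc'Δl = 166.4 kN/m; ΣN' = 437.6 kN/m; ΣW sinα = 186.0 kN/m
Resisting = 166.4 + 437.6·tan33.6° = 166.4 + 290.7 = 457.1 kN/m
FS = 457.1 / 186.0 = 2.458

FS = 2.46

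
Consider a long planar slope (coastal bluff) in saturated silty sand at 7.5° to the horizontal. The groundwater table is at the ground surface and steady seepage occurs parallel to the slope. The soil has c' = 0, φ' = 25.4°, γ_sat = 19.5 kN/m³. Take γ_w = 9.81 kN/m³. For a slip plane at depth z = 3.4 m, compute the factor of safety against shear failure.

FS = 1.79

With seepage parallel to the slope and the water table at the surface, the effective normal stress on the slip plane uses the buoyant unit weight γ' = γ_sat − γ_w while the driving shear stress uses γ_sat:
FS = [c' + γ' z cos²β tanφ'] / [γ_sat z sinβ cosβ]
(For c' = 0 this reduces to FS = (γ'/γ_sat)·tanφ'/tanβ.)
γ' = 19.5 − 9.81 = 9.69 kN/m³
Numerator = 0.0 + 9.69·3.4·cos²7.5°·tan25.4° = 0.0 + 9.69·3.4·0.9830·0.4748 = 15.377 kPa
Denominator = 19.5·3.4·sin7.5°·cos7.5° = 19.5·3.4·0.1305·0.9914 = 8.580 kPa
FS = 15.377 / 8.580 = 1.792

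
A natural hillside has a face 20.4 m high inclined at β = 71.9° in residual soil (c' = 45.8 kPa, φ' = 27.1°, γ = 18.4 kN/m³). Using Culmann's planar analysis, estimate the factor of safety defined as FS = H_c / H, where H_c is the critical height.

H_c = (4c'/γ) · sinβ cosφ' / [1 − cos(β − φ')]
    = (4·45.8/18.4) · sin71.9°·cos27.1° / [1 − cos44.8°]
    = 9.957 · 0.8462 / 0.2904 = 29.01 m
FS = H_c / H = 29.01 / 20.4 = 1.422

FS = 1.42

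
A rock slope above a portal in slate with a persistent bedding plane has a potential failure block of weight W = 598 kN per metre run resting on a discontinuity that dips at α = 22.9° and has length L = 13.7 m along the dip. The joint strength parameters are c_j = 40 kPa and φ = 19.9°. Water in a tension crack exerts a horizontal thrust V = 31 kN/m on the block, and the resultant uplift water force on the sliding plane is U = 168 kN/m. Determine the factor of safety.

Resolving the block weight along and normal to the plane and applying the Mohr–Coulomb strength on the joint:
N' = W cosα − U − V sinα = 598·cos22.9° − 168 − 31·sin22.9° = 370.8 kN/m
Driving force T = W sinα + V cosα = 598·sin22.9° + 31·cos22.9° = 261.3 kN/m
Resisting force R = c_j·L + N'·tanφ = 40·13.7 + 370.8·tan19.9° = 548.0 + 134.2 = 682.2 kN/m
FS = R / T = 682.2 / 261.3 = 2.611

FS = 2.61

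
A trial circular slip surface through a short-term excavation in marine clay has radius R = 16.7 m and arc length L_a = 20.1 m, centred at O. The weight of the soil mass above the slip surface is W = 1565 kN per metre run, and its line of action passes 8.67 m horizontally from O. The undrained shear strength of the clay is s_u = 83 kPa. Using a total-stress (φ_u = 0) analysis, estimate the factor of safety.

FS = 2.05

Taking moments about the centre O, the resisting moment is provided by the undrained shear strength acting along the arc:
M_R = s_u·L_a·R = 83·20.10·16.7 = 27860.6 kN·m/m
M_D = W·d = 1565·8.67 = 13568.5 kN·m/m
FS = M_R / M_D = 27860.6 / 13568.5 = 2.053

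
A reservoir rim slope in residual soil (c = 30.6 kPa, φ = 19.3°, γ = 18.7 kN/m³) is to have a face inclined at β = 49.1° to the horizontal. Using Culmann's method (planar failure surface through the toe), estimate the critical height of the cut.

H_c = 35.31 m

Culmann's analysis gives the critical failure plane at α_cr = (β + φ)/2 = (49.1 + 19.3)/2 = 34.2°, and the critical height
H_c = (4c/γ) · sinβ cosφ / [1 − cos(β − φ)]
    = (4·30.6/18.7) · sin49.1°·cos19.3° / [1 − cos(29.8°)]
    = 6.545 · 0.7559·0.9438 / [1 − 0.8678]
    = 6.545 · 0.7134 / 0.1322
    = 35.31 m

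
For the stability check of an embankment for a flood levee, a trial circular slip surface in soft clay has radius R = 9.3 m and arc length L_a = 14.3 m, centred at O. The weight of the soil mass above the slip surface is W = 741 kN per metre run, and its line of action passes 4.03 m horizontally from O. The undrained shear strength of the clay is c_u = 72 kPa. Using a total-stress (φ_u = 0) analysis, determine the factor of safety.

Taking moments about the centre O, the resisting moment is provided by the undrained shear strength acting along the arc:
M_R = c_u·L_a·R = 72·14.30·9.3 = 9575.3 kN·m/m
M_D = W·d = 741·4.03 = 2986.2 kN·m/m
FS = M_R / M_D = 9575.3 / 2986.2 = 3.206

FS = 3.21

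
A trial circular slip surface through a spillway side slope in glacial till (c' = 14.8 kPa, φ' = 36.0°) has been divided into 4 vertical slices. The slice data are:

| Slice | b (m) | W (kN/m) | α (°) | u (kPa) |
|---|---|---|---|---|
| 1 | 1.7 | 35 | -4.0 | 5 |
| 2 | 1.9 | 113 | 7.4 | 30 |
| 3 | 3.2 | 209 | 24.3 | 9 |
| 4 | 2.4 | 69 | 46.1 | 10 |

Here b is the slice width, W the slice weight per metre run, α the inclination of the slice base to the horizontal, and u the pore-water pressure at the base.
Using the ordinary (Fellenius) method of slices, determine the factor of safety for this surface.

Ordinary method of slices: FS = Σ[c'·Δl_i + (W_i cosα_i − u_i·Δl_i)·tanφ'] / Σ W_i sinα_i, with Δl_i = b_i / cosα_i.
Slice 1: Δl = 1.7/cos(-4.0°) = 1.704 m; N'_1 = 35·cos(-4.0°) − 5·1.704 = 26.4; c'Δl = 25.22; W sinα = -2.4
Slice 2: Δl = 1.9/cos7.4° = 1.916 m; N'_2 = 113·cos7.4° − 30·1.916 = 54.6; c'Δl = 28.36; W sinα = 14.6
Slice 3: Δl = 3.2/cos24.3° = 3.511 m; N'_3 = 209·cos24.3° − 9·3.511 = 158.9; c'Δl = 51.96; W sinα = 86.0
Slice 4: Δl = 2.4/cos46.1° = 3.461 m; N'_4 = 69·cos46.1° − 10·3.461 = 13.2; c'Δl = 51.23; W sinα = 49.7
Σc'Δl = 156.8 kN/m; ΣN' = 253.1 kN/m; ΣW sinα = 147.8 kN/m
Resisting = 156.8 + 253.1·tan36.0° = 156.8 + 183.9 = 340.6 kN/m
FS = 340.6 / 147.8 = 2.304

FS = 2.30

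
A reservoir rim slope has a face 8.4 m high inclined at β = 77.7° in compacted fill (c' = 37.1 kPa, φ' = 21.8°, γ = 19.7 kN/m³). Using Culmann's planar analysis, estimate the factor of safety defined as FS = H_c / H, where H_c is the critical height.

H_c = (4c'/γ) · sinβ cosφ' / [1 − cos(β − φ')]
    = (4·37.1/19.7) · sin77.7°·cos21.8° / [1 − cos55.9°]
    = 7.533 · 0.9072 / 0.4394 = 15.55 m
FS = H_c / H = 15.55 / 8.4 = 1.852

FS = 1.85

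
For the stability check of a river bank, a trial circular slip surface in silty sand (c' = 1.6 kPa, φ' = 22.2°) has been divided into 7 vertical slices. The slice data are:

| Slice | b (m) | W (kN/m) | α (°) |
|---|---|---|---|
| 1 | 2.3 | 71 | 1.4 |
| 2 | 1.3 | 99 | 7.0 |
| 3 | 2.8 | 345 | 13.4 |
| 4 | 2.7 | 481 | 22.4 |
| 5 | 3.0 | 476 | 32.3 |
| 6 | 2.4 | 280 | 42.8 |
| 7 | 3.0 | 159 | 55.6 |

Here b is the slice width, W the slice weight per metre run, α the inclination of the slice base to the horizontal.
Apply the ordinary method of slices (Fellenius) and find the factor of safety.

Ordinary method of slices: FS = Σ[c'·Δl_i + (W_i cosα_i)·tanφ'] / Σ W_i sinα_i, with Δl_i = b_i / cosα_i.
Slice 1: Δl = 2.3/cos1.4° = 2.301 m; N'_1 = 71·cos1.4° = 71.0; c'Δl = 3.68; W sinα = 1.7
Slice 2: Δl = 1.3/cos7.0° = 1.310 m; N'_2 = 99·cos7.0° = 98.3; c'Δl = 2.10; W sinα = 12.1
Slice 3: Δl = 2.8/cos13.4° = 2.878 m; N'_3 = 345·cos13.4° = 335.6; c'Δl = 4.61; W sinα = 80.0
Slice 4: Δl = 2.7/cos22.4° = 2.920 m; N'_4 = 481·cos22.4° = 444.7; c'Δl = 4.67; W sinα = 183.3
Slice 5: Δl = 3.0/cos32.3° = 3.549 m; N'_5 = 476·cos32.3° = 402.3; c'Δl = 5.68; W sinα = 254.4
Slice 6: Δl = 2.4/cos42.8° = 3.271 m; N'_6 = 280·cos42.8° = 205.4; c'Δl = 5.23; W sinα = 190.2
Slice 7: Δl = 3.0/cos55.6° = 5.310 m; N'_7 = 159·cos55.6° = 89.8; c'Δl = 8.50; W sinα = 131.2
Σc'Δl = 34.5 kN/m; ΣN' = 1647.2 kN/m; ΣW sinα = 852.8 kN/m
Resisting = 34.5 + 1647.2·tan22.2° = 34.5 + 672.2 = 706.7 kN/m
FS = 706.7 / 852.8 = 0.829

FS = 0.83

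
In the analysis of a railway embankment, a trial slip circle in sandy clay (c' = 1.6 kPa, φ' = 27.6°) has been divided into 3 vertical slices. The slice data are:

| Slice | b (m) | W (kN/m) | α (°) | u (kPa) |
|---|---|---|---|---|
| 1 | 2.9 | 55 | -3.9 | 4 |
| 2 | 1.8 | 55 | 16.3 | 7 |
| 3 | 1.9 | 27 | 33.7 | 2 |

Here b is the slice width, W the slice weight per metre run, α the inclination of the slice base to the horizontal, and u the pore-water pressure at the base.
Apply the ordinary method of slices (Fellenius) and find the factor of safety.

Ordinary method of slices: FS = Σ[c'·Δl_i + (W_i cosα_i − u_i·Δl_i)·tanφ'] / Σ W_i sinα_i, with Δl_i = b_i / cosα_i.
Slice 1: Δl = 2.9/cos(-3.9°) = 2.907 m; N'_1 = 55·cos(-3.9°) − 4·2.907 = 43.2; c'Δl = 4.65; W sinα = -3.7
Slice 2: Δl = 1.8/cos16.3° = 1.875 m; N'_2 = 55·cos16.3° − 7·1.875 = 39.7; c'Δl = 3.00; W sinα = 15.4
Slice 3: Δl = 1.9/cos33.7° = 2.284 m; N'_3 = 27·cos33.7° − 2·2.284 = 17.9; c'Δl = 3.65; W sinα = 15.0
Σc'Δl = 11.3 kN/m; ΣN' = 100.8 kN/m; ΣW sinα = 26.7 kN/m
Resisting = 11.3 + 100.8·tan27.6° = 11.3 + 52.7 = 64.0 kN/m
FS = 64.0 / 26.7 = 2.399

FS = 2.40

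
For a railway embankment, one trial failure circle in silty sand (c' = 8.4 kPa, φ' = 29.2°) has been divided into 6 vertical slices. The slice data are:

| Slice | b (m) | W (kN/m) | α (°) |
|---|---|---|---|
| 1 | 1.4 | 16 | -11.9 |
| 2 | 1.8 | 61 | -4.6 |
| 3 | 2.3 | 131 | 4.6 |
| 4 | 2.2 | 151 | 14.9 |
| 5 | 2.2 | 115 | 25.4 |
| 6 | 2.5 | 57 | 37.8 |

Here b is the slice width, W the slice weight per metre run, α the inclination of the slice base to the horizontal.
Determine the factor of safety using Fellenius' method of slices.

Ordinary method of slices: FS = Σ[c'·Δl_i + (W_i cosα_i)·tanφ'] / Σ W_i sinα_i, with Δl_i = b_i / cosα_i.
Slice 1: Δl = 1.4/cos(-11.9°) = 1.431 m; N'_1 = 16·cos(-11.9°) = 15.7; c'Δl = 12.02; W sinα = -3.3
Slice 2: Δl = 1.8/cos(-4.6°) = 1.806 m; N'_2 = 61·cos(-4.6°) = 60.8; c'Δl = 15.17; W sinα = -4.9
Slice 3: Δl = 2.3/cos4.6° = 2.307 m; N'_3 = 131·cos4.6° = 130.6; c'Δl = 19.38; W sinα = 10.5
Slice 4: Δl = 2.2/cos14.9° = 2.277 m; N'_4 = 151·cos14.9° = 145.9; c'Δl = 19.12; W sinα = 38.8
Slice 5: Δl = 2.2/cos25.4° = 2.435 m; N'_5 = 115·cos25.4° = 103.9; c'Δl = 20.46; W sinα = 49.3
Slice 6: Δl = 2.5/cos37.8° = 3.164 m; N'_6 = 57·cos37.8° = 45.0; c'Δl = 26.58; W sinα = 34.9
Σc'Δl = 112.7 kN/m; ΣN' = 501.9 kN/m; ΣW sinα = 125.4 kN/m
Resisting = 112.7 + 501.9·tan29.2° = 112.7 + 280.5 = 393.2 kN/m
FS = 393.2 / 125.4 = 3.136

FS = 3.14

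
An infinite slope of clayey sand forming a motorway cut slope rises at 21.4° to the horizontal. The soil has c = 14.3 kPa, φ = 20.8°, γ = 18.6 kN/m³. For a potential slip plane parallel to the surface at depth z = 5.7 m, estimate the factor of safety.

For an infinite slope with a slip plane parallel to the surface (no pore pressure): FS = [c + γz cos²β tanφ] / [γz sinβ cosβ].
γz = 18.6·5.7 = 106.02 kN/m²
Numerator = 14.3 + 106.02·cos²21.4°·tan20.8° = 14.3 + 106.02·0.8669·0.3799 = 49.211 kPa
Denominator = 106.02·sin21.4°·cos21.4° = 106.02·0.3649·0.9311 = 36.017 kPa
FS = 49.211 / 36.017 = 1.366

FS = 1.37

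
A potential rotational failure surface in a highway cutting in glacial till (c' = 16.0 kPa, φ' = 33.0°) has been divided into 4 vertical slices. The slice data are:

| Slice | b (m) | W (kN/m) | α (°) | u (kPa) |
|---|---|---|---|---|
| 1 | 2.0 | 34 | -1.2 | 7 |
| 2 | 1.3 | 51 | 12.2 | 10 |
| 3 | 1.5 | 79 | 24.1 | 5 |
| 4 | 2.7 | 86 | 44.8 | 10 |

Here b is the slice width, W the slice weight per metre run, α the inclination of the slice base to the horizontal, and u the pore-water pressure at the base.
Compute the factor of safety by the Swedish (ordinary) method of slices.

Ordinary method of slices: FS = Σ[c'·Δl_i + (W_i cosα_i − u_i·Δl_i)·tanφ'] / Σ W_i sinα_i, with Δl_i = b_i / cosα_i.
Slice 1: Δl = 2.0/cos(-1.2°) = 2.000 m; N'_1 = 34·cos(-1.2°) − 7·2.000 = 20.0; c'Δl = 32.01; W sinα = -0.7
Slice 2: Δl = 1.3/cos12.2° = 1.330 m; N'_2 = 51·cos12.2° − 10·1.330 = 36.5; c'Δl = 21.28; W sinα = 10.8
Slice 3: Δl = 1.5/cos24.1° = 1.643 m; N'_3 = 79·cos24.1° − 5·1.643 = 63.9; c'Δl = 26.29; W sinα = 32.3
Slice 4: Δl = 2.7/cos44.8° = 3.805 m; N'_4 = 86·cos44.8° − 10·3.805 = 23.0; c'Δl = 60.88; W sinα = 60.6
Σc'Δl = 140.5 kN/m; ΣN' = 143.4 kN/m; ΣW sinα = 102.9 kN/m
Resisting = 140.5 + 143.4·tan33.0° = 140.5 + 93.1 = 233.6 kN/m
FS = 233.6 / 102.9 = 2.270

FS = 2.27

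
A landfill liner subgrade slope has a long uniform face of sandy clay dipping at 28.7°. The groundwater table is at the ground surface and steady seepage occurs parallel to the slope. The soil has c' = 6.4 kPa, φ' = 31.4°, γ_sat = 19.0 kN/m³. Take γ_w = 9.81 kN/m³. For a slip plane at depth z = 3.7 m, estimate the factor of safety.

FS = 0.76

With seepage parallel to the slope and the water table at the surface, the effective normal stress on the slip plane uses the buoyant unit weight γ' = γ_sat − γ_w while the driving shear stress uses γ_sat:
FS = [c' + γ' z cos²β tanφ'] / [γ_sat z sinβ cosβ]
γ' = 19.0 − 9.81 = 9.19 kN/m³
Numerator = 6.4 + 9.19·3.7·cos²28.7°·tan31.4° = 6.4 + 9.19·3.7·0.7694·0.6104 = 22.369 kPa
Denominator = 19.0·3.7·sin28.7°·cos28.7° = 19.0·3.7·0.4802·0.8771 = 29.612 kPa
FS = 22.369 / 29.612 = 0.755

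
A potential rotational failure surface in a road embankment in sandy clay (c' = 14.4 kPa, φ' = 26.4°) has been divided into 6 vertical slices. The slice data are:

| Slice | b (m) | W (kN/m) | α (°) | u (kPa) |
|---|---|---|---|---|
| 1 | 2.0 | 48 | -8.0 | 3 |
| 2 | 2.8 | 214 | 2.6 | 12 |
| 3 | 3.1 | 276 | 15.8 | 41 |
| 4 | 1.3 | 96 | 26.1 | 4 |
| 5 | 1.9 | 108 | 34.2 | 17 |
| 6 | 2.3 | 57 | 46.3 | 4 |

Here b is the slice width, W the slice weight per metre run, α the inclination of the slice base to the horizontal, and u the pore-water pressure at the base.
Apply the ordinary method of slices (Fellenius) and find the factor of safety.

Ordinary method of slices: FS = Σ[c'·Δl_i + (W_i cosα_i − u_i·Δl_i)·tanφ'] / Σ W_i sinα_i, with Δl_i = b_i / cosα_i.
Slice 1: Δl = 2.0/cos(-8.0°) = 2.020 m; N'_1 = 48·cos(-8.0°) − 3·2.020 = 41.5; c'Δl = 29.08; W sinα = -6.7
Slice 2: Δl = 2.8/cos2.6° = 2.803 m; N'_2 = 214·cos2.6° − 12·2.803 = 180.1; c'Δl = 40.36; W sinα = 9.7
Slice 3: Δl = 3.1/cos15.8° = 3.222 m; N'_3 = 276·cos15.8° − 41·3.222 = 133.5; c'Δl = 46.39; W sinα = 75.1
Slice 4: Δl = 1.3/cos26.1° = 1.448 m; N'_4 = 96·cos26.1° − 4·1.448 = 80.4; c'Δl = 20.85; W sinα = 42.2
Slice 5: Δl = 1.9/cos34.2° = 2.297 m; N'_5 = 108·cos34.2° − 17·2.297 = 50.3; c'Δl = 33.08; W sinα = 60.7
Slice 6: Δl = 2.3/cos46.3° = 3.329 m; N'_6 = 57·cos46.3° − 4·3.329 = 26.1; c'Δl = 47.94; W sinα = 41.2
Σc'Δl = 217.7 kN/m; ΣN' = 511.9 kN/m; ΣW sinα = 222.3 kN/m
Resisting = 217.7 + 511.9·tan26.4° = 217.7 + 254.1 = 471.8 kN/m
FS = 471.8 / 222.3 = 2.122

FS = 2.12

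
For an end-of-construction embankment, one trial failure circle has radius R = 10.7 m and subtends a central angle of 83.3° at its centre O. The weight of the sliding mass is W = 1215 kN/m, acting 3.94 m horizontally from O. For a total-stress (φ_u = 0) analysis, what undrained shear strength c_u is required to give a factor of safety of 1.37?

c_u = 39.4 kPa

FS = c_u·L_a·R / (W·d), so c_u = FS·W·d / (L_a·R).
Arc length L_a = R·θ = 10.7·(83.3°·π/180) = 10.7·1.4539 = 15.56 m
c_u = 1.37·1215·3.94 / (15.56·10.7) = 6558.3 / 166.45 = 39.40 kPa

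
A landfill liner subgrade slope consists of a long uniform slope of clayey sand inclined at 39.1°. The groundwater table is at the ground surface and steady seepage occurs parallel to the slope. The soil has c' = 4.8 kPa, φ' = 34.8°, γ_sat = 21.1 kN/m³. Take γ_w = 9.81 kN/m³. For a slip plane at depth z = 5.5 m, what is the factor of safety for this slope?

FS = 0.54

With seepage parallel to the slope and the water table at the surface, the effective normal stress on the slip plane uses the buoyant unit weight γ' = γ_sat − γ_w while the driving shear stress uses γ_sat:
FS = [c' + γ' z cos²β tanφ'] / [γ_sat z sinβ cosβ]
γ' = 21.1 − 9.81 = 11.29 kN/m³
Numerator = 4.8 + 11.29·5.5·cos²39.1°·tan34.8° = 4.8 + 11.29·5.5·0.6022·0.6950 = 30.791 kPa
Denominator = 21.1·5.5·sin39.1°·cos39.1° = 21.1·5.5·0.6307·0.7760 = 56.799 kPa
FS = 30.791 / 56.799 = 0.542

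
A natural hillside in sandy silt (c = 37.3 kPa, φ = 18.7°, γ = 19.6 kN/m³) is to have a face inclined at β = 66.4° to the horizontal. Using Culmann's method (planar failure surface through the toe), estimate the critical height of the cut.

Culmann's analysis gives the critical failure plane at α_cr = (β + φ)/2 = (66.4 + 18.7)/2 = 42.6°, and the critical height
H_c = (4c/γ) · sinβ cosφ / [1 − cos(β − φ)]
    = (4·37.3/19.6) · sin66.4°·cos18.7° / [1 − cos(47.7°)]
    = 7.612 · 0.9164·0.9472 / [1 − 0.6730]
    = 7.612 · 0.8680 / 0.3270
    = 20.21 m

H_c = 20.21 m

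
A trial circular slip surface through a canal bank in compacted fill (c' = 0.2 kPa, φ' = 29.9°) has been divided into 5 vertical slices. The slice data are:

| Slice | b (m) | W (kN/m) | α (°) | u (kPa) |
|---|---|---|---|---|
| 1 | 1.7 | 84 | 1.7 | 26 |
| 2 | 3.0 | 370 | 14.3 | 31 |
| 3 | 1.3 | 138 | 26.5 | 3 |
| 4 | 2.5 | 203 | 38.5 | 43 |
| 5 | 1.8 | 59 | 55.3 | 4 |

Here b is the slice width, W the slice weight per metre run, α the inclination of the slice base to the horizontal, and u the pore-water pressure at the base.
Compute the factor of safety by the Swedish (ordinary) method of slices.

FS = 0.82

Ordinary method of slices: FS = Σ[c'·Δl_i + (W_i cosα_i − u_i·Δl_i)·tanφ'] / Σ W_i sinα_i, with Δl_i = b_i / cosα_i.
Slice 1: Δl = 1.7/cos1.7° = 1.701 m; N'_1 = 84·cos1.7° − 26·1.701 = 39.7; c'Δl = 0.34; W sinα = 2.5
Slice 2: Δl = 3.0/cos14.3° = 3.096 m; N'_2 = 370·cos14.3° − 31·3.096 = 262.6; c'Δl = 0.62; W sinα = 91.4
Slice 3: Δl = 1.3/cos26.5° = 1.453 m; N'_3 = 138·cos26.5° − 3·1.453 = 119.1; c'Δl = 0.29; W sinα = 61.6
Slice 4: Δl = 2.5/cos38.5° = 3.194 m; N'_4 = 203·cos38.5° − 43·3.194 = 21.5; c'Δl = 0.64; W sinα = 126.4
Slice 5: Δl = 1.8/cos55.3° = 3.162 m; N'_5 = 59·cos55.3° − 4·3.162 = 20.9; c'Δl = 0.63; W sinα = 48.5
Σc'Δl = 2.5 kN/m; ΣN' = 463.9 kN/m; ΣW sinα = 330.3 kN/m
Resisting = 2.5 + 463.9·tan29.9° = 2.5 + 266.8 = 269.3 kN/m
FS = 269.3 / 330.3 = 0.815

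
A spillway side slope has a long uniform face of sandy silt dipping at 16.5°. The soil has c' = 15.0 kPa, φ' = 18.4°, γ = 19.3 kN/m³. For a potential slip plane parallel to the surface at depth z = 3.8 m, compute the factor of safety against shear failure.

FS = 1.87

For an infinite slope with a slip plane parallel to the surface (no pore pressure): FS = [c' + γz cos²β tanφ'] / [γz sinβ cosβ].
γz = 19.3·3.8 = 73.34 kN/m²
Numerator = 15.0 + 73.34·cos²16.5°·tan18.4° = 15.0 + 73.34·0.9193·0.3327 = 37.429 kPa
Denominator = 73.34·sin16.5°·cos16.5° = 73.34·0.2840·0.9588 = 19.972 kPa
FS = 37.429 / 19.972 = 1.874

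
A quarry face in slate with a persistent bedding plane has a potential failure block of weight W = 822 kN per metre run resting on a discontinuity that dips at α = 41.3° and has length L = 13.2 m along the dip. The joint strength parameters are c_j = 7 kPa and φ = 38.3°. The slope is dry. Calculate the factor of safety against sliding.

FS = 1.07

Resolving the block weight along and normal to the plane and applying the Mohr–Coulomb strength on the joint:
N' = W cosα = 822·cos41.3° = 617.5 kN/m
Driving force T = W sinα = 822·sin41.3° = 542.5 kN/m
Resisting force R = c_j·L + N'·tanφ = 7·13.2 + 617.5·tan38.3° = 92.4 + 487.7 = 580.1 kN/m
FS = R / T = 580.1 / 542.5 = 1.069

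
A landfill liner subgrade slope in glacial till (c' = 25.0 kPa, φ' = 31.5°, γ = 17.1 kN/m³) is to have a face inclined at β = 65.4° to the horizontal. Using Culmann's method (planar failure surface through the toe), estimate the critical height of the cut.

Culmann's analysis gives the critical failure plane at α_cr = (β + φ')/2 = (65.4 + 31.5)/2 = 48.5°, and the critical height
H_c = (4c'/γ) · sinβ cosφ' / [1 − cos(β − φ')]
    = (4·25.0/17.1) · sin65.4°·cos31.5° / [1 − cos(33.9°)]
    = 5.848 · 0.9092·0.8526 / [1 − 0.8300]
    = 5.848 · 0.7753 / 0.1700
    = 26.67 m

H_c = 26.67 m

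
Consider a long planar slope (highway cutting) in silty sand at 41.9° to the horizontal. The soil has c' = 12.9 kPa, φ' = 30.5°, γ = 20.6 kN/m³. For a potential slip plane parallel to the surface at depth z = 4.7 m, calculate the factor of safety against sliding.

For an infinite slope with a slip plane parallel to the surface (no pore pressure): FS = [c' + γz cos²β tanφ'] / [γz sinβ cosβ].
γz = 20.6·4.7 = 96.82 kN/m²
Numerator = 12.9 + 96.82·cos²41.9°·tan30.5° = 12.9 + 96.82·0.5540·0.5890 = 44.495 kPa
Denominator = 96.82·sin41.9°·cos41.9° = 96.82·0.6678·0.7443 = 48.127 kPa
FS = 44.495 / 48.127 = 0.925

FS = 0.92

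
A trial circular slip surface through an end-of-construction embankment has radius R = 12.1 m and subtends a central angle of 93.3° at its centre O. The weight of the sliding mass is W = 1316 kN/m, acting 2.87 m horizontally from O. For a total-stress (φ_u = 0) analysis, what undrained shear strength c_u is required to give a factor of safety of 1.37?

c_u = 21.7 kPa

FS = c_u·L_a·R / (W·d), so c_u = FS·W·d / (L_a·R).
Arc length L_a = R·θ = 12.1·(93.3°·π/180) = 12.1·1.6284 = 19.70 m
c_u = 1.37·1316·2.87 / (19.70·12.1) = 5174.4 / 238.41 = 21.70 kPa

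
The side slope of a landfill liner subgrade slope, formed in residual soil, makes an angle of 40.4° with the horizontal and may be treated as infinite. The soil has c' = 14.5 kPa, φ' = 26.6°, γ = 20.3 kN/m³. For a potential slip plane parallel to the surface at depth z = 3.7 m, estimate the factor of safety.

FS = 0.98

For an infinite slope with a slip plane parallel to the surface (no pore pressure): FS = [c' + γz cos²β tanφ'] / [γz sinβ cosβ].
γz = 20.3·3.7 = 75.11 kN/m²
Numerator = 14.5 + 75.11·cos²40.4°·tan26.6° = 14.5 + 75.11·0.5799·0.5008 = 36.313 kPa
Denominator = 75.11·sin40.4°·cos40.4° = 75.11·0.6481·0.7615 = 37.072 kPa
FS = 36.313 / 37.072 = 0.980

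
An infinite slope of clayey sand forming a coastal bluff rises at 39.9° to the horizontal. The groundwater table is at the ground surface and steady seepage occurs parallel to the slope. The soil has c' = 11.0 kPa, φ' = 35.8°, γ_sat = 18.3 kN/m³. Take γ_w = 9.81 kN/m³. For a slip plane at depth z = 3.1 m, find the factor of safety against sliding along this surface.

With seepage parallel to the slope and the water table at the surface, the effective normal stress on the slip plane uses the buoyant unit weight γ' = γ_sat − γ_w while the driving shear stress uses γ_sat:
FS = [c' + γ' z cos²β tanφ'] / [γ_sat z sinβ cosβ]
γ' = 18.3 − 9.81 = 8.49 kN/m³
Numerator = 11.0 + 8.49·3.1·cos²39.9°·tan35.8° = 11.0 + 8.49·3.1·0.5885·0.7212 = 22.172 kPa
Denominator = 18.3·3.1·sin39.9°·cos39.9° = 18.3·3.1·0.6414·0.7672 = 27.917 kPa
FS = 22.172 / 27.917 = 0.794

FS = 0.79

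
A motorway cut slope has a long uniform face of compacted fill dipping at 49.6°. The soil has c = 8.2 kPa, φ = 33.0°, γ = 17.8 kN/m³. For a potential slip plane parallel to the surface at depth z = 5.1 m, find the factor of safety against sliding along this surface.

For an infinite slope with a slip plane parallel to the surface (no pore pressure): FS = [c + γz cos²β tanφ] / [γz sinβ cosβ].
γz = 17.8·5.1 = 90.78 kN/m²
Numerator = 8.2 + 90.78·cos²49.6°·tan33.0° = 8.2 + 90.78·0.4201·0.6494 = 32.964 kPa
Denominator = 90.78·sin49.6°·cos49.6° = 90.78·0.7615·0.6481 = 44.806 kPa
FS = 32.964 / 44.806 = 0.736

FS = 0.74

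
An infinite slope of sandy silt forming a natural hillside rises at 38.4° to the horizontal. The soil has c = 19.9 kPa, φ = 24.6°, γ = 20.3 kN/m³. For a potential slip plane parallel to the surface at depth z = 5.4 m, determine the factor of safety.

For an infinite slope with a slip plane parallel to the surface (no pore pressure): FS = [c + γz cos²β tanφ] / [γz sinβ cosβ].
γz = 20.3·5.4 = 109.62 kN/m²
Numerator = 19.9 + 109.62·cos²38.4°·tan24.6° = 19.9 + 109.62·0.6142·0.4578 = 50.724 kPa
Denominator = 109.62·sin38.4°·cos38.4° = 109.62·0.6211·0.7837 = 53.362 kPa
FS = 50.724 / 53.362 = 0.951

FS = 0.95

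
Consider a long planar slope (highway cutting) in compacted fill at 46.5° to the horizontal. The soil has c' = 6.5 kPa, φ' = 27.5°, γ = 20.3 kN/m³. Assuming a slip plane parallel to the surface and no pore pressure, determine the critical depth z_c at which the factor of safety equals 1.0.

z_c = 1.27 m

Setting FS = 1.00 in FS = [c' + γz cos²β tanφ'] / [γz sinβ cosβ] and solving for z:
z = c' / [γ cosβ (FS·sinβ − cosβ·tanφ')]
  = 6.5 / [20.3·cos46.5°·(1.00·sin46.5° − cos46.5°·tan27.5°)]
  = 6.5 / [20.3·0.6884·(1.00·0.7254 − 0.6884·0.5206)]
  = 6.5 / 5.1289 = 1.267 m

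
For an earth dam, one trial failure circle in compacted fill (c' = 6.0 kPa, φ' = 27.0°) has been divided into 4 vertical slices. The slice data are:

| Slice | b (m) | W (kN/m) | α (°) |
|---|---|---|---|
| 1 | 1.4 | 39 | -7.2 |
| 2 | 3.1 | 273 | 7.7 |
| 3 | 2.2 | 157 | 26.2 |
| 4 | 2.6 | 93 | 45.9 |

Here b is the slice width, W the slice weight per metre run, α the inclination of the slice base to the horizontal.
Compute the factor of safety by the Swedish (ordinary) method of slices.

Ordinary method of slices: FS = Σ[c'·Δl_i + (W_i cosα_i)·tanφ'] / Σ W_i sinα_i, with Δl_i = b_i / cosα_i.
Slice 1: Δl = 1.4/cos(-7.2°) = 1.411 m; N'_1 = 39·cos(-7.2°) = 38.7; c'Δl = 8.47; W sinα = -4.9
Slice 2: Δl = 3.1/cos7.7° = 3.128 m; N'_2 = 273·cos7.7° = 270.5; c'Δl = 18.77; W sinα = 36.6
Slice 3: Δl = 2.2/cos26.2° = 2.452 m; N'_3 = 157·cos26.2° = 140.9; c'Δl = 14.71; W sinα = 69.3
Slice 4: Δl = 2.6/cos45.9° = 3.736 m; N'_4 = 93·cos45.9° = 64.7; c'Δl = 22.42; W sinα = 66.8
Σc'Δl = 64.4 kN/m; ΣN' = 514.8 kN/m; ΣW sinα = 167.8 kN/m
Resisting = 64.4 + 514.8·tan27.0° = 64.4 + 262.3 = 326.7 kN/m
FS = 326.7 / 167.8 = 1.947

FS = 1.95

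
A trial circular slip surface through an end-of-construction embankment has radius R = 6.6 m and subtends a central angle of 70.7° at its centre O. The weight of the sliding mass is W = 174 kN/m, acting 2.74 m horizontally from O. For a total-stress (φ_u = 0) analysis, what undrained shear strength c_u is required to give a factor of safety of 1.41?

FS = c_u·L_a·R / (W·d), so c_u = FS·W·d / (L_a·R).
Arc length L_a = R·θ = 6.6·(70.7°·π/180) = 6.6·1.2339 = 8.14 m
c_u = 1.41·174·2.74 / (8.14·6.6) = 672.2 / 53.75 = 12.51 kPa

c_u = 12.5 kPa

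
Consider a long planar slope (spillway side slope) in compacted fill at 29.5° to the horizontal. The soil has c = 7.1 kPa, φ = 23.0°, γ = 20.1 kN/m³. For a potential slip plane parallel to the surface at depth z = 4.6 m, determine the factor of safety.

FS = 0.93

For an infinite slope with a slip plane parallel to the surface (no pore pressure): FS = [c + γz cos²β tanφ] / [γz sinβ cosβ].
γz = 20.1·4.6 = 92.46 kN/m²
Numerator = 7.1 + 92.46·cos²29.5°·tan23.0° = 7.1 + 92.46·0.7575·0.4245 = 36.830 kPa
Denominator = 92.46·sin29.5°·cos29.5° = 92.46·0.4924·0.8704 = 39.627 kPa
FS = 36.830 / 39.627 = 0.929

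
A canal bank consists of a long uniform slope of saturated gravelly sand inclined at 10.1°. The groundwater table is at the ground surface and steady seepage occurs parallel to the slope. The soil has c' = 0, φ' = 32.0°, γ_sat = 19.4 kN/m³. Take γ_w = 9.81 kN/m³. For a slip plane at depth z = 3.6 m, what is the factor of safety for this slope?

With seepage parallel to the slope and the water table at the surface, the effective normal stress on the slip plane uses the buoyant unit weight γ' = γ_sat − γ_w while the driving shear stress uses γ_sat:
FS = [c' + γ' z cos²β tanφ'] / [γ_sat z sinβ cosβ]
(For c' = 0 this reduces to FS = (γ'/γ_sat)·tanφ'/tanβ.)
γ' = 19.4 − 9.81 = 9.59 kN/m³
Numerator = 0.0 + 9.59·3.6·cos²10.1°·tan32.0° = 0.0 + 9.59·3.6·0.9692·0.6249 = 20.910 kPa
Denominator = 19.4·3.6·sin10.1°·cos10.1° = 19.4·3.6·0.1754·0.9845 = 12.058 kPa
FS = 20.910 / 12.058 = 1.734

FS = 1.73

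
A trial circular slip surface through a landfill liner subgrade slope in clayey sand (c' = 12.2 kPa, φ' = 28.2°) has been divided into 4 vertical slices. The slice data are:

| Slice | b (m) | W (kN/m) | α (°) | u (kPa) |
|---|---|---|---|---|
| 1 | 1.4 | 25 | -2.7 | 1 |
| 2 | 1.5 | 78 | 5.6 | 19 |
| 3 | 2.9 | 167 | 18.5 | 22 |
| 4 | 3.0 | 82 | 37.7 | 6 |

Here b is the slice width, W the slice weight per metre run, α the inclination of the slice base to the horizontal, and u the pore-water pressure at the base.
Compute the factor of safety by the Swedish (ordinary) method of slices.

FS = 2.09

Ordinary method of slices: FS = Σ[c'·Δl_i + (W_i cosα_i − u_i·Δl_i)·tanφ'] / Σ W_i sinα_i, with Δl_i = b_i / cosα_i.
Slice 1: Δl = 1.4/cos(-2.7°) = 1.402 m; N'_1 = 25·cos(-2.7°) − 1·1.402 = 23.6; c'Δl = 17.10; W sinα = -1.2
Slice 2: Δl = 1.5/cos5.6° = 1.507 m; N'_2 = 78·cos5.6° − 19·1.507 = 49.0; c'Δl = 18.39; W sinα = 7.6
Slice 3: Δl = 2.9/cos18.5° = 3.058 m; N'_3 = 167·cos18.5° − 22·3.058 = 91.1; c'Δl = 37.31; W sinα = 53.0
Slice 4: Δl = 3.0/cos37.7° = 3.792 m; N'_4 = 82·cos37.7° − 6·3.792 = 42.1; c'Δl = 46.26; W sinα = 50.1
Σc'Δl = 119.1 kN/m; ΣN' = 205.8 kN/m; ΣW sinα = 109.6 kN/m
Resisting = 119.1 + 205.8·tan28.2° = 119.1 + 110.3 = 229.4 kN/m
FS = 229.4 / 109.6 = 2.094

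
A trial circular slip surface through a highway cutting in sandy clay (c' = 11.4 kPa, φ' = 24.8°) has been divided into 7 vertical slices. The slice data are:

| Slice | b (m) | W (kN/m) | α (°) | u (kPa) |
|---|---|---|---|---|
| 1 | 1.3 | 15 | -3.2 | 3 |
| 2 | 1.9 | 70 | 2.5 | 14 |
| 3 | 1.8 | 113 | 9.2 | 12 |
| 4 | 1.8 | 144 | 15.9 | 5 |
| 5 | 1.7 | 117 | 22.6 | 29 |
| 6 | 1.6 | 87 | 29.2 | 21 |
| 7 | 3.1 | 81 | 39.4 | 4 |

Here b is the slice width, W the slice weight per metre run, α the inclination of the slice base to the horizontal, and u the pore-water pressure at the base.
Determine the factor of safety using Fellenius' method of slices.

FS = 1.80

Ordinary method of slices: FS = Σ[c'·Δl_i + (W_i cosα_i − u_i·Δl_i)·tanφ'] / Σ W_i sinα_i, with Δl_i = b_i / cosα_i.
Slice 1: Δl = 1.3/cos(-3.2°) = 1.302 m; N'_1 = 15·cos(-3.2°) − 3·1.302 = 11.1; c'Δl = 14.84; W sinα = -0.8
Slice 2: Δl = 1.9/cos2.5° = 1.902 m; N'_2 = 70·cos2.5° − 14·1.902 = 43.3; c'Δl = 21.68; W sinα = 3.1
Slice 3: Δl = 1.8/cos9.2° = 1.823 m; N'_3 = 113·cos9.2° − 12·1.823 = 89.7; c'Δl = 20.79; W sinα = 18.1
Slice 4: Δl = 1.8/cos15.9° = 1.872 m; N'_4 = 144·cos15.9° − 5·1.872 = 129.1; c'Δl = 21.34; W sinα = 39.5
Slice 5: Δl = 1.7/cos22.6° = 1.841 m; N'_5 = 117·cos22.6° − 29·1.841 = 54.6; c'Δl = 20.99; W sinα = 45.0
Slice 6: Δl = 1.6/cos29.2° = 1.833 m; N'_6 = 87·cos29.2° − 21·1.833 = 37.5; c'Δl = 20.90; W sinα = 42.4
Slice 7: Δl = 3.1/cos39.4° = 4.012 m; N'_7 = 81·cos39.4° − 4·4.012 = 46.5; c'Δl = 45.73; W sinα = 51.4
Σc'Δl = 166.3 kN/m; ΣN' = 411.8 kN/m; ΣW sinα = 198.6 kN/m
Resisting = 166.3 + 411.8·tan24.8° = 166.3 + 190.3 = 356.5 kN/m
FS = 356.5 / 198.6 = 1.796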